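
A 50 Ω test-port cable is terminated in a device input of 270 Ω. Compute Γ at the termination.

Γ = 0.688

Γ = (Z_L − Z_0)/(Z_L + Z_0) = (270 − 50)/(270 + 50) = 220/320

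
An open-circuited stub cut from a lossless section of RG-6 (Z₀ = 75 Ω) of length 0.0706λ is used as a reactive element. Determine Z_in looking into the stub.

Z_in ≈ −j158 Ω

βl = 2π × 0.0706 = 25.4°
tan(βl) = 0.475
For an open-circuited stub, Z_in = −jZ_0·cot(βl) = −jZ_0/tan(βl)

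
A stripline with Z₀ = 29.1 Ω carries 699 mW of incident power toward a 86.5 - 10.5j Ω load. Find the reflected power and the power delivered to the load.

|Γ| = |(57.4 − j10.5)/(115.6 − j10.5)| = 0.503
|Γ|² = 0.253
P_refl = |Γ|²·P_inc = 177 mW, P_del = (1 − |Γ|²)·P_inc = 522 mW

P_reflected ≈ 177 mW; P_delivered ≈ 522 mW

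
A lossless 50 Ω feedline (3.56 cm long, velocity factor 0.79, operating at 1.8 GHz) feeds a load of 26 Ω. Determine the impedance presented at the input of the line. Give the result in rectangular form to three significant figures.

Z_in ≈ 92.1 − j16.4 Ω

λ = v/f = 0.79·c / 1.8 GHz = 0.132 m
βl = 2π·l/λ = 2π × 0.27 = 97.3°
tan(βl) = tan(97.3°) = -7.77
Z_in = Z_0·(Z_L + jZ_0·tanβl)/(Z_0 + jZ_L·tanβl)
     = 50·(26 − j388)/(50 − j202)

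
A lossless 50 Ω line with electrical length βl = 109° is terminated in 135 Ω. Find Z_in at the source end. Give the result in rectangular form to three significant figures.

Z_in ≈ 20.4 + j14.6 Ω

tan(βl) = tan(109°) = -2.9
Z_in = Z_0·(Z_L + jZ_0·tanβl)/(Z_0 + jZ_L·tanβl)
     = 50·(135 − j145)/(50 − j392)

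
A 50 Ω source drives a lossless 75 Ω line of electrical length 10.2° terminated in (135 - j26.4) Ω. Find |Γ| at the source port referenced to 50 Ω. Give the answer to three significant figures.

tan(βl) = 0.18
Z_in = Z_0·(Z_L + jZ_0·tanβl)/(Z_0 + jZ_L·tanβl) = 113 − j46.5 Ω
Γ_s = (Z_in − Z_s)/(Z_in + Z_s) = (62.8 − j46.5)/(163 − j46.5), |Γ_s| = 0.462

|Γ| ≈ 0.462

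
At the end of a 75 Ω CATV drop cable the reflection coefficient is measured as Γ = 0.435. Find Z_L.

Z_L ≈ 190 Ω

Z_L = Z_0·(1 + Γ)/(1 − Γ) = 75·(1.44)/(0.565)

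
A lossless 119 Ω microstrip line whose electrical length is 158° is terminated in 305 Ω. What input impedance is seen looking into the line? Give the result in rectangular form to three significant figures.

tan(βl) = tan(158°) = -0.404
Z_in = Z_0·(Z_L + jZ_0·tanβl)/(Z_0 + jZ_L·tanβl)
     = 119·(305 − j48.1)/(119 − j123)

Z_in ≈ 171 + j129 Ω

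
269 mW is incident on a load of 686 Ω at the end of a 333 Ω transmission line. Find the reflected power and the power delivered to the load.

Γ = (686 − 333)/(686 + 333) = 0.346
|Γ|² = 0.12
P_refl = |Γ|²·P_inc = 32.3 mW, P_del = (1 − |Γ|²)·P_inc = 237 mW

P_reflected ≈ 32.3 mW; P_delivered ≈ 237 mW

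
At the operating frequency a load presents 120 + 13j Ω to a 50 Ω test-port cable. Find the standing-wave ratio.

Γ = (Z_L − Z_0)/(Z_L + Z_0) = (70 + j13)/(170 + j13)
|Γ| = 71.2/170 = 0.418
VSWR = (1 + |Γ|)/(1 − |Γ|) = 1.42/0.582

VSWR ≈ 2.43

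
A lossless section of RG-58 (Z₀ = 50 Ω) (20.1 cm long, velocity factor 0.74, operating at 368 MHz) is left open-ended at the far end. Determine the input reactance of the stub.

λ = v/f = 0.74·c / 368 MHz = 0.603 m
βl = 2π·l/λ = 2π × 0.333 = 120°
tan(βl) = -1.74
For an open-ended stub, Z_in = −jZ_0·cot(βl) = −jZ_0/tan(βl)

X_in ≈ 28.8 Ω (inductive)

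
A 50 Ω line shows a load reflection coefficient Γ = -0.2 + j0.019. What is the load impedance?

Z_L ≈ 33.3 + j1.32 Ω

Z_L = Z_0·(1 + Γ)/(1 − Γ) = 50·(0.8 + j0.019)/(1.2 − j0.019)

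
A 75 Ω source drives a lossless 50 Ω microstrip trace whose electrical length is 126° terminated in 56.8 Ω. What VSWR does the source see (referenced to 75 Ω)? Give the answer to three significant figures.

VSWR ≈ 1.59

tan(βl) = -1.38
Z_in = Z_0·(Z_L + jZ_0·tanβl)/(Z_0 + jZ_L·tanβl) = 47.7 + j5.8 Ω
Γ_s = (Z_in − Z_s)/(Z_in + Z_s) = (-27.3 + j5.8)/(123 + j5.8), |Γ_s| = 0.227
VSWR = (1 + |Γ_s|)/(1 − |Γ_s|)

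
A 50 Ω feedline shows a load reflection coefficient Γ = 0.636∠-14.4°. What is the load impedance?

Z_L = Z_0·(1 + Γ)/(1 − Γ) = 50·(1.62 − j0.158)/(0.384 + j0.158)

Z_L ≈ 173 − j91.7 Ω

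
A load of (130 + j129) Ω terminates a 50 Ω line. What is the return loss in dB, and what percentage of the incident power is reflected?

Γ = (80 + j129)/(180 + j129), |Γ| = 0.685
RL = −20·log₁₀(0.685) = 3.28 dB
P_refl/P_inc = |Γ|² = 0.47

RL ≈ 3.28 dB; 47% of incident power reflected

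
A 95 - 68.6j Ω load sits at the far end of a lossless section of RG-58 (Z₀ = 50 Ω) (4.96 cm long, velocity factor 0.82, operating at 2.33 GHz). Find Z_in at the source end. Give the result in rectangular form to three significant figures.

Z_in ≈ 146 − j33.9 Ω

λ = v/f = 0.82·c / 2.33 GHz = 0.106 m
βl = 2π·l/λ = 2π × 0.47 = 169°
tan(βl) = tan(169°) = -0.192
Z_in = Z_0·(Z_L + jZ_0·tanβl)/(Z_0 + jZ_L·tanβl)
     = 50·(95 − j78.2)/(36.8 − j18.3)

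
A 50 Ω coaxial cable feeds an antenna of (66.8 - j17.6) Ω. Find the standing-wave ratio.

Γ = (Z_L − Z_0)/(Z_L + Z_0) = (16.8 − j17.6)/(116.8 − j17.6)
|Γ| = 24.3/118 = 0.206
VSWR = (1 + |Γ|)/(1 − |Γ|) = 1.21/0.794

VSWR ≈ 1.52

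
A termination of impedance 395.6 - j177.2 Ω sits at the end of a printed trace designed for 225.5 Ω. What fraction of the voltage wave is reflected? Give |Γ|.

Γ = (Z_L − Z_0)/(Z_L + Z_0) = (170.1 − j177.2)/(621.1 − j177.2)
|Γ| = 246/646

|Γ| ≈ 0.38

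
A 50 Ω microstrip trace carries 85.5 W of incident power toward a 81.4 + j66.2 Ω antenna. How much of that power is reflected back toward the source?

|Γ| = |(31.4 + j66.2)/(131.4 + j66.2)| = 0.498
|Γ|² = 0.248
P_refl = |Γ|²·P_inc = 21.2 W, P_del = (1 − |Γ|²)·P_inc = 64.3 W

P_reflected ≈ 21.2 W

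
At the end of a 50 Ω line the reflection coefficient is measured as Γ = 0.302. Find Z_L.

Z_L = Z_0·(1 + Γ)/(1 − Γ) = 50·(1.3)/(0.698)

Z_L ≈ 93.3 Ω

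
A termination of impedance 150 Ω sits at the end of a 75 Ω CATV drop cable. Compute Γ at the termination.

Γ = (Z_L − Z_0)/(Z_L + Z_0) = (150 − 75)/(150 + 75) = 75/225

Γ = 0.333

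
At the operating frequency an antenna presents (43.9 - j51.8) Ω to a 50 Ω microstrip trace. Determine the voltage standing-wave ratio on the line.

Γ = (Z_L − Z_0)/(Z_L + Z_0) = (-6.1 − j51.8)/(93.9 − j51.8)
|Γ| = 52.2/107 = 0.486
VSWR = (1 + |Γ|)/(1 − |Γ|) = 1.49/0.514

VSWR ≈ 2.89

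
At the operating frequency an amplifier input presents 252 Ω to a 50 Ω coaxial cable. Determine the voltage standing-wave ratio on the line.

VSWR ≈ 5.04

Γ = (252 − 50)/(252 + 50) = 0.669
VSWR = (1 + 0.669)/(1 − 0.669)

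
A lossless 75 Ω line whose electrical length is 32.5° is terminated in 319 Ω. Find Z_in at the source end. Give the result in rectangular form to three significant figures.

tan(βl) = tan(32.5°) = 0.637
Z_in = Z_0·(Z_L + jZ_0·tanβl)/(Z_0 + jZ_L·tanβl)
     = 75·(319 + j47.8)/(75 + j203)

Z_in ≈ 53.8 − j97.9 Ω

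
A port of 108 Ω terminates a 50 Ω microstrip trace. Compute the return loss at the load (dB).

Γ = (108 − 50)/(108 + 50) = 0.367
RL = −20·log₁₀|Γ| = −20·log₁₀(0.367)

RL ≈ 8.7 dB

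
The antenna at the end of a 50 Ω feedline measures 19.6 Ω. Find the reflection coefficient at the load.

Γ = -0.437

Γ = (Z_L − Z_0)/(Z_L + Z_0) = (19.6 − 50)/(19.6 + 50) = -30.4/69.6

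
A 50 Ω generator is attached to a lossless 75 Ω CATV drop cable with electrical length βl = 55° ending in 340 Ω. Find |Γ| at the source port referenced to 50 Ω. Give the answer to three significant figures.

tan(βl) = 1.43
Z_in = Z_0·(Z_L + jZ_0·tanβl)/(Z_0 + jZ_L·tanβl) = 24.1 − j48.8 Ω
Γ_s = (Z_in − Z_s)/(Z_in + Z_s) = (-25.9 − j48.8)/(74.1 − j48.8), |Γ_s| = 0.623

|Γ| ≈ 0.623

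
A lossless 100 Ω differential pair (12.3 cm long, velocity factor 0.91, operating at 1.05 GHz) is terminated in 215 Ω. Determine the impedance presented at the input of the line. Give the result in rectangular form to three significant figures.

λ = v/f = 0.91·c / 1.05 GHz = 0.26 m
βl = 2π·l/λ = 2π × 0.473 = 170°
tan(βl) = tan(170°) = -0.171
Z_in = Z_0·(Z_L + jZ_0·tanβl)/(Z_0 + jZ_L·tanβl)
     = 100·(215 − j17.1)/(100 − j36.7)

Z_in ≈ 195 + j54.5 Ω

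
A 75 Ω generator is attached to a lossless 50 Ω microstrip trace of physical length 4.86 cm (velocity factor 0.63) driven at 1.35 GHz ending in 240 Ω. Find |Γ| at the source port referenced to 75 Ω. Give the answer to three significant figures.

λ = v/f = 0.63·c / 1.35 GHz = 0.14 m
βl = 2π·l/λ = 2π × 0.347 = 125°
tan(βl) = -1.43
Z_in = Z_0·(Z_L + jZ_0·tanβl)/(Z_0 + jZ_L·tanβl) = 15.2 + j32.8 Ω
Γ_s = (Z_in − Z_s)/(Z_in + Z_s) = (-59.8 + j32.8)/(90.2 + j32.8), |Γ_s| = 0.711

|Γ| ≈ 0.711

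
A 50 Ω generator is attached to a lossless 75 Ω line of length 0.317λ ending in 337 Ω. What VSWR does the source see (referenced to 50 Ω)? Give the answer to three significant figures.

βl = 2π × 0.317 = 114°
tan(βl) = -2.23
Z_in = Z_0·(Z_L + jZ_0·tanβl)/(Z_0 + jZ_L·tanβl) = 19.8 + j31.6 Ω
Γ_s = (Z_in − Z_s)/(Z_in + Z_s) = (-30.2 + j31.6)/(69.8 + j31.6), |Γ_s| = 0.57
VSWR = (1 + |Γ_s|)/(1 − |Γ_s|)

VSWR ≈ 3.65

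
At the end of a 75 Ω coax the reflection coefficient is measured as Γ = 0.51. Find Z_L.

Z_L ≈ 231 Ω

Z_L = Z_0·(1 + Γ)/(1 − Γ) = 75·(1.51)/(0.49)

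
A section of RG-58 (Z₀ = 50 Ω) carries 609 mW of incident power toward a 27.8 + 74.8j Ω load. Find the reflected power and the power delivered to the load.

|Γ| = |(-22.2 + j74.8)/(77.8 + j74.8)| = 0.723
|Γ|² = 0.523
P_refl = |Γ|²·P_inc = 318 mW, P_del = (1 − |Γ|²)·P_inc = 291 mW

P_reflected ≈ 318 mW; P_delivered ≈ 291 mW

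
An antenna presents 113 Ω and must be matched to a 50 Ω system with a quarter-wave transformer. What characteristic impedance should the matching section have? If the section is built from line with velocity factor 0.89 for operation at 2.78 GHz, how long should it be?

Z_qwt = √(Z_0·R_L) = √(50 × 113) = √5650
λ = 0.89·c/f = 0.096 m, so l = λ/4 = 0.024 m

Z_qwt ≈ 75.2 Ω; length ≈ 2.4 cm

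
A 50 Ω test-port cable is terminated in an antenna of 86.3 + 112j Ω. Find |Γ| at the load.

Γ = (Z_L − Z_0)/(Z_L + Z_0) = (36.3 + j112)/(136.3 + j112)
|Γ| = 118/176

|Γ| ≈ 0.667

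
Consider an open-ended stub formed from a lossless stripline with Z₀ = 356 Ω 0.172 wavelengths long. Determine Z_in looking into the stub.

βl = 2π × 0.172 = 61.9°
tan(βl) = 1.87
For an open-ended stub, Z_in = −jZ_0·cot(βl) = −jZ_0/tan(βl)

Z_in ≈ −j190 Ω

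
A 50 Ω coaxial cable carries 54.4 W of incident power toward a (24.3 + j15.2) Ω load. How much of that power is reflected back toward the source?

P_reflected ≈ 8.43 W

|Γ| = |(-25.7 + j15.2)/(74.3 + j15.2)| = 0.394
|Γ|² = 0.155
P_refl = |Γ|²·P_inc = 8.43 W, P_del = (1 − |Γ|²)·P_inc = 46 W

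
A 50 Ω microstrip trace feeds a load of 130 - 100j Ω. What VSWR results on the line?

VSWR ≈ 4.29

Γ = (Z_L − Z_0)/(Z_L + Z_0) = (80 − j100)/(180 − j100)
|Γ| = 128/206 = 0.622
VSWR = (1 + |Γ|)/(1 − |Γ|) = 1.62/0.378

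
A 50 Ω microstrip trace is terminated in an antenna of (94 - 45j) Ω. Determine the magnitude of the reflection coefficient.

|Γ| ≈ 0.417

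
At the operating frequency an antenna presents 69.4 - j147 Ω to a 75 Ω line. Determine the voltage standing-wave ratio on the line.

VSWR ≈ 5.99

Γ = (Z_L − Z_0)/(Z_L + Z_0) = (-5.6 − j147)/(144.4 − j147)
|Γ| = 147/206 = 0.714
VSWR = (1 + |Γ|)/(1 − |Γ|) = 1.71/0.286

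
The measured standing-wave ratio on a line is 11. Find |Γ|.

|Γ| ≈ 0.833

|Γ| = (S − 1)/(S + 1) = (11 − 1)/(11 + 1) = 10/12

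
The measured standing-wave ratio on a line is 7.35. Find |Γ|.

|Γ| ≈ 0.76

|Γ| = (S − 1)/(S + 1) = (7.35 − 1)/(7.35 + 1) = 6.35/8.35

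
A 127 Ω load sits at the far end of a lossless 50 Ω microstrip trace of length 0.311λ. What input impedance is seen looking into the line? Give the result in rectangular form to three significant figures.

Z_in ≈ 22.3 + j16.6 Ω

βl = 2π × 0.311 = 112°
tan(βl) = tan(112°) = -2.48
Z_in = Z_0·(Z_L + jZ_0·tanβl)/(Z_0 + jZ_L·tanβl)
     = 50·(127 − j124)/(50 − j315)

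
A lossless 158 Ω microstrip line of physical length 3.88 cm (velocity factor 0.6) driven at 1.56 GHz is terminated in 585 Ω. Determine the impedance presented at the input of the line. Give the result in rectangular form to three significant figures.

λ = v/f = 0.6·c / 1.56 GHz = 0.115 m
βl = 2π·l/λ = 2π × 0.336 = 121°
tan(βl) = tan(121°) = -1.66
Z_in = Z_0·(Z_L + jZ_0·tanβl)/(Z_0 + jZ_L·tanβl)
     = 158·(585 − j262)/(158 − j971)

Z_in ≈ 56.6 + j85.9 Ω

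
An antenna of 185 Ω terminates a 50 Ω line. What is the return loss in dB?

RL ≈ 4.81 dB

Γ = (185 − 50)/(185 + 50) = 0.574
RL = −20·log₁₀|Γ| = −20·log₁₀(0.574)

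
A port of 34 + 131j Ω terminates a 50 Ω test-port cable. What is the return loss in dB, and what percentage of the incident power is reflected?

Γ = (-16 + j131)/(84 + j131), |Γ| = 0.848
RL = −20·log₁₀(0.848) = 1.43 dB
P_refl/P_inc = |Γ|² = 0.719

RL ≈ 1.43 dB; 71.9% of incident power reflected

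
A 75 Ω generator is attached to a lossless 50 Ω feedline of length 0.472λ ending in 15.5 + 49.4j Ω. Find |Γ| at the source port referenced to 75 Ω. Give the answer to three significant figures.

|Γ| ≈ 0.776

βl = 2π × 0.472 = 170°
tan(βl) = -0.178
Z_in = Z_0·(Z_L + jZ_0·tanβl)/(Z_0 + jZ_L·tanβl) = 11.5 + j35 Ω
Γ_s = (Z_in − Z_s)/(Z_in + Z_s) = (-63.5 + j35)/(86.5 + j35), |Γ_s| = 0.776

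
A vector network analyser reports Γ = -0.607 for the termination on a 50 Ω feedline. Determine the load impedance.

Z_L = Z_0·(1 + Γ)/(1 − Γ) = 50·(0.393)/(1.61)

Z_L ≈ 12.2 Ω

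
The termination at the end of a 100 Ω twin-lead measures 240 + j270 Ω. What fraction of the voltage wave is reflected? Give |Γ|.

|Γ| ≈ 0.701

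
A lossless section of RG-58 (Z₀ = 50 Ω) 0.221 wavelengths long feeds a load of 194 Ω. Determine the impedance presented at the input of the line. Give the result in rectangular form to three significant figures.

Z_in ≈ 13.3 − j8.58 Ω

βl = 2π × 0.221 = 79.6°
tan(βl) = tan(79.6°) = 5.43
Z_in = Z_0·(Z_L + jZ_0·tanβl)/(Z_0 + jZ_L·tanβl)
     = 50·(194 + j271)/(50 + j1050)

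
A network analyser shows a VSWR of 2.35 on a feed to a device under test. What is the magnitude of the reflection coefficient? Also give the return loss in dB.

|Γ| ≈ 0.403; return loss ≈ 7.89 dB

|Γ| = (S − 1)/(S + 1) = (2.35 − 1)/(2.35 + 1) = 1.35/3.35
RL = −20·log₁₀|Γ| = −20·log₁₀(0.403)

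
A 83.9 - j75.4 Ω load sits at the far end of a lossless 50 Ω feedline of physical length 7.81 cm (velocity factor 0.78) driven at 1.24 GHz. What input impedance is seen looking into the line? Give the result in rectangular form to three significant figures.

Z_in ≈ 111 + j72.9 Ω

λ = v/f = 0.78·c / 1.24 GHz = 0.189 m
βl = 2π·l/λ = 2π × 0.414 = 149°
tan(βl) = tan(149°) = -0.601
Z_in = Z_0·(Z_L + jZ_0·tanβl)/(Z_0 + jZ_L·tanβl)
     = 50·(83.9 − j105)/(4.68 − j50.4)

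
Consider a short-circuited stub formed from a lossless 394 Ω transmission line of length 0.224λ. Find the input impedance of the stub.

Z_in ≈ +j2390 Ω

βl = 2π × 0.224 = 80.6°
tan(βl) = 6.07
For a short-circuited stub, Z_in = jZ_0·tan(βl)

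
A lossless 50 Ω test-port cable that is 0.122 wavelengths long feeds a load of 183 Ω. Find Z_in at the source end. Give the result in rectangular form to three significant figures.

Z_in ≈ 26.3 − j44.5 Ω

βl = 2π × 0.122 = 43.9°
tan(βl) = tan(43.9°) = 0.963
Z_in = Z_0·(Z_L + jZ_0·tanβl)/(Z_0 + jZ_L·tanβl)
     = 50·(183 + j48.1)/(50 + j176)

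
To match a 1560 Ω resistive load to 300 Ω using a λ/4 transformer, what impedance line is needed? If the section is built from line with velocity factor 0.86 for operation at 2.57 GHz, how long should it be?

Z_qwt ≈ 684 Ω; length ≈ 2.51 cm

Z_qwt = √(Z_0·R_L) = √(300 × 1560) = √468000
λ = 0.86·c/f = 0.1 m, so l = λ/4 = 0.0251 m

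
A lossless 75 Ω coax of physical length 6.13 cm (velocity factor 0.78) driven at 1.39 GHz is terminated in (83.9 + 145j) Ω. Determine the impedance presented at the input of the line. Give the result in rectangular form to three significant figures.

Z_in ≈ 16.2 + j24.8 Ω

λ = v/f = 0.78·c / 1.39 GHz = 0.168 m
βl = 2π·l/λ = 2π × 0.364 = 131°
tan(βl) = tan(131°) = -1.15
Z_in = Z_0·(Z_L + jZ_0·tanβl)/(Z_0 + jZ_L·tanβl)
     = 75·(83.9 + j59)/(241 − j96.2)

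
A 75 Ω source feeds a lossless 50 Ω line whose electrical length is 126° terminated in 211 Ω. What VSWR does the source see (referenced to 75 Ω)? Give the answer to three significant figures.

VSWR ≈ 5.15

tan(βl) = -1.38
Z_in = Z_0·(Z_L + jZ_0·tanβl)/(Z_0 + jZ_L·tanβl) = 17.6 + j33.3 Ω
Γ_s = (Z_in − Z_s)/(Z_in + Z_s) = (-57.4 + j33.3)/(92.6 + j33.3), |Γ_s| = 0.675
VSWR = (1 + |Γ_s|)/(1 − |Γ_s|)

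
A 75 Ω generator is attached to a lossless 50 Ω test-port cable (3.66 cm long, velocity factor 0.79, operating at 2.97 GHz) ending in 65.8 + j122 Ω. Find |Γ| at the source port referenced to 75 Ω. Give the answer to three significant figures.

|Γ| ≈ 0.711

λ = v/f = 0.79·c / 2.97 GHz = 0.0798 m
βl = 2π·l/λ = 2π × 0.459 = 165°
tan(βl) = -0.266
Z_in = Z_0·(Z_L + jZ_0·tanβl)/(Z_0 + jZ_L·tanβl) = 24.8 + j71.2 Ω
Γ_s = (Z_in − Z_s)/(Z_in + Z_s) = (-50.2 + j71.2)/(99.8 + j71.2), |Γ_s| = 0.711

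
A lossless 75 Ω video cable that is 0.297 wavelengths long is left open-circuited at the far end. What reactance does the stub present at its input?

βl = 2π × 0.297 = 107°
tan(βl) = -3.29
For an open-circuited stub, Z_in = −jZ_0·cot(βl) = −jZ_0/tan(βl)

X_in ≈ 22.8 Ω (inductive)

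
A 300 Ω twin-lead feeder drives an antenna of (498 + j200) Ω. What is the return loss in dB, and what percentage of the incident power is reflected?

Γ = (198 + j200)/(798 + j200), |Γ| = 0.342
RL = −20·log₁₀(0.342) = 9.32 dB
P_refl/P_inc = |Γ|² = 0.117

RL ≈ 9.32 dB; 11.7% of incident power reflected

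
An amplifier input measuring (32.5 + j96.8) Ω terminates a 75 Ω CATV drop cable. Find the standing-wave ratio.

VSWR ≈ 6.43

Γ = (Z_L − Z_0)/(Z_L + Z_0) = (-42.5 + j96.8)/(107.5 + j96.8)
|Γ| = 106/145 = 0.731
VSWR = (1 + |Γ|)/(1 − |Γ|) = 1.73/0.269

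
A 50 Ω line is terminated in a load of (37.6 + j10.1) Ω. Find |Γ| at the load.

|Γ| ≈ 0.181

Γ = (Z_L − Z_0)/(Z_L + Z_0) = (-12.4 + j10.1)/(87.6 + j10.1)
|Γ| = 16/88.2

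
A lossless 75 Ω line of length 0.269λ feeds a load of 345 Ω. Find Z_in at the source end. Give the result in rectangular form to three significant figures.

βl = 2π × 0.269 = 96.8°
tan(βl) = tan(96.8°) = -8.34
Z_in = Z_0·(Z_L + jZ_0·tanβl)/(Z_0 + jZ_L·tanβl)
     = 75·(345 − j625)/(75 − j2880)

Z_in ≈ 16.5 + j8.57 Ω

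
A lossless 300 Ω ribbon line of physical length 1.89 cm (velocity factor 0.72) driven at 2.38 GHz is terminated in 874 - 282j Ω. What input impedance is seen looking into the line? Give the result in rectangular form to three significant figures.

Z_in ≈ 94.2 − j41.5 Ω

λ = v/f = 0.72·c / 2.38 GHz = 0.0908 m
βl = 2π·l/λ = 2π × 0.208 = 75°
tan(βl) = tan(75°) = 3.72
Z_in = Z_0·(Z_L + jZ_0·tanβl)/(Z_0 + jZ_L·tanβl)
     = 300·(874 + j835)/(1350 + j3250)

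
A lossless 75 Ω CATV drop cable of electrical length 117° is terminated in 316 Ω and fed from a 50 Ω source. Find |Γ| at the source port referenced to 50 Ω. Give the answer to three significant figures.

|Γ| ≈ 0.562

tan(βl) = -1.96
Z_in = Z_0·(Z_L + jZ_0·tanβl)/(Z_0 + jZ_L·tanβl) = 22.1 + j35.5 Ω
Γ_s = (Z_in − Z_s)/(Z_in + Z_s) = (-27.9 + j35.5)/(72.1 + j35.5), |Γ_s| = 0.562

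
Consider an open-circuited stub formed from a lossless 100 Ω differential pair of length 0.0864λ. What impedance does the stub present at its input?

βl = 2π × 0.0864 = 31.1°
tan(βl) = 0.603
For an open-circuited stub, Z_in = −jZ_0·cot(βl) = −jZ_0/tan(βl)

Z_in ≈ −j166 Ω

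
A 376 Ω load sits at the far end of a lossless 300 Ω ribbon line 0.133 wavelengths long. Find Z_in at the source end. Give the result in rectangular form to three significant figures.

βl = 2π × 0.133 = 47.9°
tan(βl) = tan(47.9°) = 1.11
Z_in = Z_0·(Z_L + jZ_0·tanβl)/(Z_0 + jZ_L·tanβl)
     = 300·(376 + j332)/(300 + j416)

Z_in ≈ 286 − j64.8 Ω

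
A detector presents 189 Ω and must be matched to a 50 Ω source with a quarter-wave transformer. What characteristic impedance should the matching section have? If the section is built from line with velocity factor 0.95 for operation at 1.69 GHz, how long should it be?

Z_qwt ≈ 97.2 Ω; length ≈ 4.22 cm

Z_qwt = √(Z_0·R_L) = √(50 × 189) = √9450
λ = 0.95·c/f = 0.169 m, so l = λ/4 = 0.0422 m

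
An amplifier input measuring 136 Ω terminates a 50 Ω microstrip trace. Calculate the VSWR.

VSWR ≈ 2.72

Γ = (136 − 50)/(136 + 50) = 0.462
VSWR = (1 + 0.462)/(1 − 0.462)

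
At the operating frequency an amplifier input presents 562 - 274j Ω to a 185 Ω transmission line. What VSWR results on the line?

VSWR ≈ 3.83

Γ = (Z_L − Z_0)/(Z_L + Z_0) = (377 − j274)/(747 − j274)
|Γ| = 466/796 = 0.586
VSWR = (1 + |Γ|)/(1 − |Γ|) = 1.59/0.414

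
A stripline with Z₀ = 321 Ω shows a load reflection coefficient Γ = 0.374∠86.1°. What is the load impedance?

Z_L = Z_0·(1 + Γ)/(1 − Γ) = 321·(1.03 + j0.373)/(0.975 − j0.373)

Z_L ≈ 254 + j220 Ω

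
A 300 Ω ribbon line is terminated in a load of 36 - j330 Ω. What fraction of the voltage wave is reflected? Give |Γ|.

|Γ| ≈ 0.897

Γ = (Z_L − Z_0)/(Z_L + Z_0) = (-264 − j330)/(336 − j330)
|Γ| = 423/471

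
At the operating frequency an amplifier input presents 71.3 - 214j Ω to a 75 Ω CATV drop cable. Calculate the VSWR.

VSWR ≈ 10.5

Γ = (Z_L − Z_0)/(Z_L + Z_0) = (-3.7 − j214)/(146.3 − j214)
|Γ| = 214/259 = 0.826
VSWR = (1 + |Γ|)/(1 − |Γ|) = 1.83/0.174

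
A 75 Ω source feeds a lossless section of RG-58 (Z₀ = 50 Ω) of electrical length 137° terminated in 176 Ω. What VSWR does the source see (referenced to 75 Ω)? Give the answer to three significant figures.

VSWR ≈ 3.76

tan(βl) = -0.933
Z_in = Z_0·(Z_L + jZ_0·tanβl)/(Z_0 + jZ_L·tanβl) = 27.9 + j45.1 Ω
Γ_s = (Z_in − Z_s)/(Z_in + Z_s) = (-47.1 + j45.1)/(103 + j45.1), |Γ_s| = 0.58
VSWR = (1 + |Γ_s|)/(1 − |Γ_s|)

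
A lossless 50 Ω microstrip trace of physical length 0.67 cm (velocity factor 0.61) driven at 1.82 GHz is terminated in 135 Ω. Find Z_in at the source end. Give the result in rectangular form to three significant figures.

Z_in ≈ 66.2 − j57.3 Ω

λ = v/f = 0.61·c / 1.82 GHz = 0.101 m
βl = 2π·l/λ = 2π × 0.0666 = 24°
tan(βl) = tan(24°) = 0.445
Z_in = Z_0·(Z_L + jZ_0·tanβl)/(Z_0 + jZ_L·tanβl)
     = 50·(135 + j22.2)/(50 + j60.1)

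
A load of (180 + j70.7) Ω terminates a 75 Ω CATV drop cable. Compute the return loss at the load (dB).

RL ≈ 6.4 dB

Γ = (105 + j70.7)/(255 + j70.7), |Γ| = 0.478
RL = −20·log₁₀|Γ| = −20·log₁₀(0.478)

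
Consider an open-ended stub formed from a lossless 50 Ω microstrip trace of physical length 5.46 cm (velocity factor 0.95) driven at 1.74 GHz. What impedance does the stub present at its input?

λ = v/f = 0.95·c / 1.74 GHz = 0.164 m
βl = 2π·l/λ = 2π × 0.333 = 120°
tan(βl) = -1.73
For an open-ended stub, Z_in = −jZ_0·cot(βl) = −jZ_0/tan(βl)

Z_in ≈ +j28.9 Ω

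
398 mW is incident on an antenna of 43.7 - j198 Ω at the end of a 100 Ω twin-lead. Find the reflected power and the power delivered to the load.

|Γ| = |(-56.3 − j198)/(143.7 − j198)| = 0.841
|Γ|² = 0.708
P_refl = |Γ|²·P_inc = 282 mW, P_del = (1 − |Γ|²)·P_inc = 116 mW

P_reflected ≈ 282 mW; P_delivered ≈ 116 mW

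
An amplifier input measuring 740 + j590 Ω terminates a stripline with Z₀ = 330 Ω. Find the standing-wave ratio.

Γ = (Z_L − Z_0)/(Z_L + Z_0) = (410 + j590)/(1070 + j590)
|Γ| = 718/1220 = 0.588
VSWR = (1 + |Γ|)/(1 − |Γ|) = 1.59/0.412

VSWR ≈ 3.85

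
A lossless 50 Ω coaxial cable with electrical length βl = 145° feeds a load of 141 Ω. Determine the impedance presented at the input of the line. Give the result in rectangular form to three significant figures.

Z_in ≈ 42.9 + j49.7 Ω

tan(βl) = tan(145°) = -0.7
Z_in = Z_0·(Z_L + jZ_0·tanβl)/(Z_0 + jZ_L·tanβl)
     = 50·(141 − j35)/(50 − j98.7)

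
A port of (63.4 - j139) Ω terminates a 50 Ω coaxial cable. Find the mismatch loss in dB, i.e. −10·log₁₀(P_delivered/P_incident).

Γ = (13.4 − j139)/(113.4 − j139), |Γ| = 0.778
|Γ|² = 0.606, so P_del/P_inc = 1 − |Γ|² = 0.394
ML = −10·log₁₀(1 − |Γ|²)

mismatch loss ≈ 4.04 dB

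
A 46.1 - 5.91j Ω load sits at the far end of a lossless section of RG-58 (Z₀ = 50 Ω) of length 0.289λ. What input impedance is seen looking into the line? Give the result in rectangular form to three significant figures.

Z_in ≈ 56.5 + j4.43 Ω

βl = 2π × 0.289 = 104°
tan(βl) = tan(104°) = -4
Z_in = Z_0·(Z_L + jZ_0·tanβl)/(Z_0 + jZ_L·tanβl)
     = 50·(46.1 − j206)/(26.4 − j184)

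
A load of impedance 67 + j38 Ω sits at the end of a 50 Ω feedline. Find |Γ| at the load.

Γ = (Z_L − Z_0)/(Z_L + Z_0) = (17 + j38)/(117 + j38)
|Γ| = 41.6/123

|Γ| ≈ 0.338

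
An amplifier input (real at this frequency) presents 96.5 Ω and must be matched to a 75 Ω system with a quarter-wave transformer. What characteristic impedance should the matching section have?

Z_qwt = √(Z_0·R_L) = √(75 × 96.5) = √7238

Z_qwt ≈ 85.1 Ω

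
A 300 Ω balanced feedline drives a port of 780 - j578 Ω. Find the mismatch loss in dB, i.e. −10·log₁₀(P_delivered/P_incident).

Γ = (480 − j578)/(1080 − j578), |Γ| = 0.613
|Γ|² = 0.376, so P_del/P_inc = 1 − |Γ|² = 0.624
ML = −10·log₁₀(1 − |Γ|²)

mismatch loss ≈ 2.05 dB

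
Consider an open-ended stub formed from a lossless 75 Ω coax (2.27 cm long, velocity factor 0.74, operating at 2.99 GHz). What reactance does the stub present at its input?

X_in ≈ 27.4 Ω (inductive)

λ = v/f = 0.74·c / 2.99 GHz = 0.0742 m
βl = 2π·l/λ = 2π × 0.306 = 110°
tan(βl) = -2.74
For an open-ended stub, Z_in = −jZ_0·cot(βl) = −jZ_0/tan(βl)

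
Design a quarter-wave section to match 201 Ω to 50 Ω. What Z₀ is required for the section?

Z_qwt = √(Z_0·R_L) = √(50 × 201) = √10050

Z_qwt ≈ 100 Ω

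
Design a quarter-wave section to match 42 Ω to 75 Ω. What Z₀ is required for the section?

Z_qwt = √(Z_0·R_L) = √(75 × 42) = √3150

Z_qwt ≈ 56.1 Ω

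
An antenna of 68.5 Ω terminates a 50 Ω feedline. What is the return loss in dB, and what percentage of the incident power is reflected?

RL ≈ 16.1 dB; 2.44% of incident power reflected

Γ = (68.5 − 50)/(68.5 + 50) = 0.156
RL = −20·log₁₀(0.156) = 16.1 dB
P_refl/P_inc = |Γ|² = 0.0244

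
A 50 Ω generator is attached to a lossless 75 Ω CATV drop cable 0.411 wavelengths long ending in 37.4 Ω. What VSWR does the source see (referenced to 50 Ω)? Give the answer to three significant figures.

βl = 2π × 0.411 = 148°
tan(βl) = -0.626
Z_in = Z_0·(Z_L + jZ_0·tanβl)/(Z_0 + jZ_L·tanβl) = 47.4 − j32.1 Ω
Γ_s = (Z_in − Z_s)/(Z_in + Z_s) = (-2.57 − j32.1)/(97.4 − j32.1), |Γ_s| = 0.314
VSWR = (1 + |Γ_s|)/(1 − |Γ_s|)

VSWR ≈ 1.92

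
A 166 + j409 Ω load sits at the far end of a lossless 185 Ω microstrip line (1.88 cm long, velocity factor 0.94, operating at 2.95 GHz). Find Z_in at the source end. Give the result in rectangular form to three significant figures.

Z_in ≈ 43.5 − j155 Ω

λ = v/f = 0.94·c / 2.95 GHz = 0.0956 m
βl = 2π·l/λ = 2π × 0.197 = 70.8°
tan(βl) = tan(70.8°) = 2.87
Z_in = Z_0·(Z_L + jZ_0·tanβl)/(Z_0 + jZ_L·tanβl)
     = 185·(166 + j940)/(-989 + j477)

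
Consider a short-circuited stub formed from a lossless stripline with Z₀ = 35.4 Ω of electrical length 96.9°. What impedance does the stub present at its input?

Z_in ≈ −j293 Ω

tan(βl) = -8.26
For a short-circuited stub, Z_in = jZ_0·tan(βl)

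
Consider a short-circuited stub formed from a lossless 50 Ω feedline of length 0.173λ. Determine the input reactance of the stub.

X_in ≈ 95.2 Ω (inductive)

βl = 2π × 0.173 = 62.3°
tan(βl) = 1.9
For a short-circuited stub, Z_in = jZ_0·tan(βl)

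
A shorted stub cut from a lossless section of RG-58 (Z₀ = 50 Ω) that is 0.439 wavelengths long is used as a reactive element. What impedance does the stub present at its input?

βl = 2π × 0.439 = 158°
tan(βl) = -0.403
For a shorted stub, Z_in = jZ_0·tan(βl)

Z_in ≈ −j20.2 Ω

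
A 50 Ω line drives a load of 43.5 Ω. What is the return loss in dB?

Γ = (43.5 − 50)/(43.5 + 50) = -0.0695
RL = −20·log₁₀|Γ| = −20·log₁₀(0.0695)

RL ≈ 23.2 dB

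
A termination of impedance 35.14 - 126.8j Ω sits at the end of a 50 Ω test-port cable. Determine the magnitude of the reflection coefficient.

Γ = (Z_L − Z_0)/(Z_L + Z_0) = (-14.86 − j126.8)/(85.14 − j126.8)
|Γ| = 128/153

|Γ| ≈ 0.836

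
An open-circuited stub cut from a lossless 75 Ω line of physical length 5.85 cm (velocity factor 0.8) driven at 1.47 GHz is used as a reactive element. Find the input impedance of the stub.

Z_in ≈ +j60.7 Ω

λ = v/f = 0.8·c / 1.47 GHz = 0.163 m
βl = 2π·l/λ = 2π × 0.358 = 129°
tan(βl) = -1.24
For an open-circuited stub, Z_in = −jZ_0·cot(βl) = −jZ_0/tan(βl)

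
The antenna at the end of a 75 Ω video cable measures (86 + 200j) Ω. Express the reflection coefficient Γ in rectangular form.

Γ = (Z_L − Z_0)/(Z_L + Z_0) = (11 + j200)/(161 + j200)

Γ ≈ 0.634 + j0.455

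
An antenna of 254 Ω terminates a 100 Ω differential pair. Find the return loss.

Γ = (254 − 100)/(254 + 100) = 0.435
RL = −20·log₁₀|Γ| = −20·log₁₀(0.435)

RL ≈ 7.23 dB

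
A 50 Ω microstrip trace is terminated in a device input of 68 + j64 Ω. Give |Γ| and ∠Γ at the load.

Γ ≈ 0.495 ∠ 45.8°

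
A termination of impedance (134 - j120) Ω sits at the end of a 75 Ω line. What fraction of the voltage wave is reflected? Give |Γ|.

|Γ| ≈ 0.555

Γ = (Z_L − Z_0)/(Z_L + Z_0) = (59 − j120)/(209 − j120)
|Γ| = 134/241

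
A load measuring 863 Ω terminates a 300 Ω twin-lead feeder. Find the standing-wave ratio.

VSWR ≈ 2.88

Γ = (863 − 300)/(863 + 300) = 0.484
VSWR = (1 + 0.484)/(1 − 0.484)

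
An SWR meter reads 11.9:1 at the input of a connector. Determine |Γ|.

|Γ| = (S − 1)/(S + 1) = (11.9 − 1)/(11.9 + 1) = 10.9/12.9

|Γ| ≈ 0.845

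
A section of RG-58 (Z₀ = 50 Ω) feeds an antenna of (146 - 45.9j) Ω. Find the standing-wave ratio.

Γ = (Z_L − Z_0)/(Z_L + Z_0) = (96 − j45.9)/(196 − j45.9)
|Γ| = 106/201 = 0.529
VSWR = (1 + |Γ|)/(1 − |Γ|) = 1.53/0.471

VSWR ≈ 3.24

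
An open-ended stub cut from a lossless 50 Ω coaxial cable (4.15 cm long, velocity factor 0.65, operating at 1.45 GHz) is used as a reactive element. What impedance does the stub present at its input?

λ = v/f = 0.65·c / 1.45 GHz = 0.134 m
βl = 2π·l/λ = 2π × 0.309 = 111°
tan(βl) = -2.59
For an open-ended stub, Z_in = −jZ_0·cot(βl) = −jZ_0/tan(βl)

Z_in ≈ +j19.3 Ω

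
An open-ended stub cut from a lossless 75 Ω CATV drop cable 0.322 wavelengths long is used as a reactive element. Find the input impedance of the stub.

Z_in ≈ +j36.5 Ω

βl = 2π × 0.322 = 116°
tan(βl) = -2.06
For an open-ended stub, Z_in = −jZ_0·cot(βl) = −jZ_0/tan(βl)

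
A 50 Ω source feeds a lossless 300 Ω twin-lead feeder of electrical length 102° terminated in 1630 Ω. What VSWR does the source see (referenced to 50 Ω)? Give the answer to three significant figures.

tan(βl) = -4.7
Z_in = Z_0·(Z_L + jZ_0·tanβl)/(Z_0 + jZ_L·tanβl) = 57.6 + j61.5 Ω
Γ_s = (Z_in − Z_s)/(Z_in + Z_s) = (7.62 + j61.5)/(108 + j61.5), |Γ_s| = 0.5
VSWR = (1 + |Γ_s|)/(1 − |Γ_s|)

VSWR ≈ 3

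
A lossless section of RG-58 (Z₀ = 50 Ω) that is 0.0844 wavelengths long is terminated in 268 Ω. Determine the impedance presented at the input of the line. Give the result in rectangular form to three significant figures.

βl = 2π × 0.0844 = 30.4°
tan(βl) = tan(30.4°) = 0.586
Z_in = Z_0·(Z_L + jZ_0·tanβl)/(Z_0 + jZ_L·tanβl)
     = 50·(268 + j29.3)/(50 + j157)

Z_in ≈ 33.1 − j74.7 Ω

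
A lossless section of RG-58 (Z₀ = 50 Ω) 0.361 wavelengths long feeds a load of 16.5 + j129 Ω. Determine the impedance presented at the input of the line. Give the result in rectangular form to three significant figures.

βl = 2π × 0.361 = 130°
tan(βl) = tan(130°) = -1.19
Z_in = Z_0·(Z_L + jZ_0·tanβl)/(Z_0 + jZ_L·tanβl)
     = 50·(16.5 + j69.3)/(204 − j19.7)

Z_in ≈ 2.38 + j17.2 Ω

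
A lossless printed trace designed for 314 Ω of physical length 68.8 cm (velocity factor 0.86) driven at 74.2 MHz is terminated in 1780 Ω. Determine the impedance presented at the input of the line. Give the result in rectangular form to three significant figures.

Z_in ≈ 61.6 − j103 Ω

λ = v/f = 0.86·c / 74.2 MHz = 3.48 m
βl = 2π·l/λ = 2π × 0.198 = 71.2°
tan(βl) = tan(71.2°) = 2.94
Z_in = Z_0·(Z_L + jZ_0·tanβl)/(Z_0 + jZ_L·tanβl)
     = 314·(1780 + j924)/(314 + j5240)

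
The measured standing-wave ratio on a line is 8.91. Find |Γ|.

|Γ| = (S − 1)/(S + 1) = (8.91 − 1)/(8.91 + 1) = 7.91/9.91

|Γ| ≈ 0.798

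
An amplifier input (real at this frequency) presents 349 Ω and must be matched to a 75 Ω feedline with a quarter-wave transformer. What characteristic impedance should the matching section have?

Z_qwt ≈ 162 Ω

Z_qwt = √(Z_0·R_L) = √(75 × 349) = √26180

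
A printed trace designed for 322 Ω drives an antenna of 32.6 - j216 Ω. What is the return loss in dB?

RL ≈ 1.21 dB

Γ = (-289.4 − j216)/(354.6 − j216), |Γ| = 0.87
RL = −20·log₁₀|Γ| = −20·log₁₀(0.87)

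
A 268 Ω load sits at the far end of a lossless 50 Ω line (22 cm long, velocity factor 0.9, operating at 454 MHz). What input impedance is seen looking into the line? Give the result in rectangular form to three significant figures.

λ = v/f = 0.9·c / 454 MHz = 0.595 m
βl = 2π·l/λ = 2π × 0.37 = 133°
tan(βl) = tan(133°) = -1.07
Z_in = Z_0·(Z_L + jZ_0·tanβl)/(Z_0 + jZ_L·tanβl)
     = 50·(268 − j53.3)/(50 − j286)

Z_in ≈ 17 + j43.9 Ω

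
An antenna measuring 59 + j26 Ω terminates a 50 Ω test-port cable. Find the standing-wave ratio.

VSWR ≈ 1.65

Γ = (Z_L − Z_0)/(Z_L + Z_0) = (9 + j26)/(109 + j26)
|Γ| = 27.5/112 = 0.246
VSWR = (1 + |Γ|)/(1 − |Γ|) = 1.25/0.754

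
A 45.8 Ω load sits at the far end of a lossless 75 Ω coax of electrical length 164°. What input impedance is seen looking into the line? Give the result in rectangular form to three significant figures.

tan(βl) = tan(164°) = -0.287
Z_in = Z_0·(Z_L + jZ_0·tanβl)/(Z_0 + jZ_L·tanβl)
     = 75·(45.8 − j21.5)/(75 − j13.1)

Z_in ≈ 48.1 − j13.1 Ω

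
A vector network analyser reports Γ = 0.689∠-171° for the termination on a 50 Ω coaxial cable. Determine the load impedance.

Z_L ≈ 9.26 − j3.8 Ω

Z_L = Z_0·(1 + Γ)/(1 − Γ) = 50·(0.319 − j0.108)/(1.68 + j0.108)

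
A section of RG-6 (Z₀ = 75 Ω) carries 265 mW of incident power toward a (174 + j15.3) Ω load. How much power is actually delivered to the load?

|Γ| = |(99 + j15.3)/(249 + j15.3)| = 0.402
|Γ|² = 0.161
P_refl = |Γ|²·P_inc = 42.7 mW, P_del = (1 − |Γ|²)·P_inc = 222 mW

P_delivered ≈ 222 mW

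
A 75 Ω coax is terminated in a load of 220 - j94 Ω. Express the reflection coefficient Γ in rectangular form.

Γ ≈ 0.538 − j0.147

Γ = (Z_L − Z_0)/(Z_L + Z_0) = (145 − j94)/(295 − j94)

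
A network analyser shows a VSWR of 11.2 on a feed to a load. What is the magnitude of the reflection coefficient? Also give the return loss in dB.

|Γ| ≈ 0.836; return loss ≈ 1.56 dB

|Γ| = (S − 1)/(S + 1) = (11.2 − 1)/(11.2 + 1) = 10.2/12.2
RL = −20·log₁₀|Γ| = −20·log₁₀(0.836)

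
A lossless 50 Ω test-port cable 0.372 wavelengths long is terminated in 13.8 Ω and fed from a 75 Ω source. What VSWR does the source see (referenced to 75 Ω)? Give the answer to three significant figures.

βl = 2π × 0.372 = 134°
tan(βl) = -1.04
Z_in = Z_0·(Z_L + jZ_0·tanβl)/(Z_0 + jZ_L·tanβl) = 26.5 − j44.3 Ω
Γ_s = (Z_in − Z_s)/(Z_in + Z_s) = (-48.5 − j44.3)/(102 − j44.3), |Γ_s| = 0.593
VSWR = (1 + |Γ_s|)/(1 − |Γ_s|)

VSWR ≈ 3.92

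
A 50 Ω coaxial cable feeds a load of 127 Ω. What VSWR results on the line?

VSWR ≈ 2.54

Γ = (127 − 50)/(127 + 50) = 0.435
VSWR = (1 + 0.435)/(1 − 0.435)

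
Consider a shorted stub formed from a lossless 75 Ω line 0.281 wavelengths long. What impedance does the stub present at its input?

βl = 2π × 0.281 = 101°
tan(βl) = -5.07
For a shorted stub, Z_in = jZ_0·tan(βl)

Z_in ≈ −j380 Ω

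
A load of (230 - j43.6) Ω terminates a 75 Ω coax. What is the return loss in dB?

Γ = (155 − j43.6)/(305 − j43.6), |Γ| = 0.523
RL = −20·log₁₀|Γ| = −20·log₁₀(0.523)

RL ≈ 5.64 dB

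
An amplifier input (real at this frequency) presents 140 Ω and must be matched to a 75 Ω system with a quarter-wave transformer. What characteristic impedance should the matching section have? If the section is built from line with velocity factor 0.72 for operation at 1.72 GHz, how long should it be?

Z_qwt ≈ 102 Ω; length ≈ 3.14 cm

Z_qwt = √(Z_0·R_L) = √(75 × 140) = √10500
λ = 0.72·c/f = 0.126 m, so l = λ/4 = 0.0314 m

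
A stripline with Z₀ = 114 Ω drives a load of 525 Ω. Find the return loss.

Γ = (525 − 114)/(525 + 114) = 0.643
RL = −20·log₁₀|Γ| = −20·log₁₀(0.643)

RL ≈ 3.83 dB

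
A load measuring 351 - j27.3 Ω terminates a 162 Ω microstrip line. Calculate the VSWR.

Γ = (Z_L − Z_0)/(Z_L + Z_0) = (189 − j27.3)/(513 − j27.3)
|Γ| = 191/514 = 0.372
VSWR = (1 + |Γ|)/(1 − |Γ|) = 1.37/0.628

VSWR ≈ 2.18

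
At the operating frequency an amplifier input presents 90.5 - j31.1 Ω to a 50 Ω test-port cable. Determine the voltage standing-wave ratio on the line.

VSWR ≈ 2.1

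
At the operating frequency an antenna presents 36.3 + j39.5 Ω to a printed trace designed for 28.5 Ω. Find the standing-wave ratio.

VSWR ≈ 3.26

Γ = (Z_L − Z_0)/(Z_L + Z_0) = (7.8 + j39.5)/(64.8 + j39.5)
|Γ| = 40.3/75.9 = 0.531
VSWR = (1 + |Γ|)/(1 − |Γ|) = 1.53/0.469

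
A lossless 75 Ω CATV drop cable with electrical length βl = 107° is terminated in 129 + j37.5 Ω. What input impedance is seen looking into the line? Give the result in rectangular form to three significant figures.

tan(βl) = tan(107°) = -3.27
Z_in = Z_0·(Z_L + jZ_0·tanβl)/(Z_0 + jZ_L·tanβl)
     = 75·(129 − j208)/(198 − j422)

Z_in ≈ 39.1 + j4.61 Ω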